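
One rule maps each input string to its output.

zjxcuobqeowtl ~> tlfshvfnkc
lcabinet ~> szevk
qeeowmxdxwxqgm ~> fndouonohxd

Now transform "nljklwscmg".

bcnjtdx

The transformation: shift every letter 9 places backward in the alphabet (wrapping around), then delete the first 3 characters.
Applying both steps to "nljklwscmg": "ecabcnjtdx", then "bcnjtdx".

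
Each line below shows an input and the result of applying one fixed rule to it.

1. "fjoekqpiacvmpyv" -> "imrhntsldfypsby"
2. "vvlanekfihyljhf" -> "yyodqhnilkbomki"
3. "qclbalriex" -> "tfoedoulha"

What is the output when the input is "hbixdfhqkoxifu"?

Rule — shift every letter 3 places forward in the alphabet (wrapping around).
Doing the same to "hbixdfhqkoxifu": "kelagiktnralix".

kelagiktnralix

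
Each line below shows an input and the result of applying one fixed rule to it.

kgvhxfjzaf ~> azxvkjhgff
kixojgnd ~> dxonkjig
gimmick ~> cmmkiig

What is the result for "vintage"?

Each output is the input with this applied: sort the characters into reverse alphabetical order, then move the last character to the front.
Doing the same to "vintage": "avtnige".

avtnige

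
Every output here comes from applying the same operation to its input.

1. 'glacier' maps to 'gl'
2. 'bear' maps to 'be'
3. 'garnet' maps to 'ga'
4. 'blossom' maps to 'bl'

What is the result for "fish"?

Looking at the pairs, the operation is to keep only the first 2 characters.
So "fish" becomes "fi".

fi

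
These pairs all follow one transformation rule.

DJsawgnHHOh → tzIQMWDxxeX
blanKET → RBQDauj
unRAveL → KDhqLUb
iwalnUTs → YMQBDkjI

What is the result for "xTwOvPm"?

Each output is the input with this applied: flip the case of every letter, then shift every letter 10 places backward in the alphabet (wrapping around).
"xTwOvPm" → "NjMeLfC".

NjMeLfC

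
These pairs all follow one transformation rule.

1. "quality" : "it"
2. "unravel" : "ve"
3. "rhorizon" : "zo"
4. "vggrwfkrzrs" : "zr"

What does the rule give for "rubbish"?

The transformation: move the last 3 characters to the front (rotate right by 3), then keep only the first 2 characters.
Applying both steps to "rubbish": "ishrubb", then "is".

is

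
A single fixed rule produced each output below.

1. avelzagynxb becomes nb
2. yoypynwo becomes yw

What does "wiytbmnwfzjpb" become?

jb

The pattern: keep every other character starting from the first (positions 1st, 3rd, 5th, ...), then keep only the last 2 characters.
Applying that to "wiytbmnwfzjpb" gives "jb".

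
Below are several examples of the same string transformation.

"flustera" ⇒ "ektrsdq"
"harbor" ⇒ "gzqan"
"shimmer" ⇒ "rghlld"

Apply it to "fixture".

ehwstq

Rule — delete the last character, then shift every letter 1 place backward in the alphabet (wrapping around).
On "fixture": the first step gives "fixtur", and the second then gives "ehwstq".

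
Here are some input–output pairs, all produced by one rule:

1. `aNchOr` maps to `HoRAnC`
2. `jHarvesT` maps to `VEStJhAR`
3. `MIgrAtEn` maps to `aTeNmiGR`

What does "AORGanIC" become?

The transformation: flip the case of every letter, then swap the front and back halves of the string.
Working it through for "AORGanIC": intermediate "aorgANic", final "ANicaorg".
(Check on "jHarvesT": → "JhARVESt" → "VEStJhAR" ✓)

ANicaorg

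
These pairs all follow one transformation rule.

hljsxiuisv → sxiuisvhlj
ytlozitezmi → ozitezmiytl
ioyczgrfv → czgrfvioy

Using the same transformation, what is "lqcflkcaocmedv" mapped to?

flkcaocmedvlqc

The rule is to move the first 3 characters to the end (rotate left by 3).
So "lqcflkcaocmedv" becomes "flkcaocmedvlqc".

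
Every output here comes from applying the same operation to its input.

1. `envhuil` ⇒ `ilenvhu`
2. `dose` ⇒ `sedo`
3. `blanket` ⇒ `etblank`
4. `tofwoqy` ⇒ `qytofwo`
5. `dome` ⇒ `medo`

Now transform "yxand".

ndyxa

Each output is the input with this applied: move the last 2 characters to the front (rotate right by 2).
On "yxand" that produces "ndyxa".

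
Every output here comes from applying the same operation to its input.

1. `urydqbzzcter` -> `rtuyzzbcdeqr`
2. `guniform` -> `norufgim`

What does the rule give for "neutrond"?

Each output is the input with this applied: sort the characters into alphabetical order, then swap the front and back halves of the string.
On "neutrond": the first step gives "dennortu", and the second then gives "ortudenn".
(Check on "urydqbzzcter": → "bcdeqrrtuyzz" → "rtuyzzbcdeqr" ✓)

ortudenn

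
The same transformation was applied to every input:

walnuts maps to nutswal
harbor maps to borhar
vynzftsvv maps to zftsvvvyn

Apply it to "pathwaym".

hwaympat

The pattern: move the first 3 characters to the end (rotate left by 3).
Applying that to "pathwaym" gives "hwaympat".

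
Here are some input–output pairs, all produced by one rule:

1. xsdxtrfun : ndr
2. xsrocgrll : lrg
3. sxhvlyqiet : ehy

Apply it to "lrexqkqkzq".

What's happening: keep one character in every 3, starting at position 3 (positions 3rd, 6th, 9th, ...), then move the last character to the front.
Applying both steps to "lrexqkqkzq": "ekz", then "zek".

zek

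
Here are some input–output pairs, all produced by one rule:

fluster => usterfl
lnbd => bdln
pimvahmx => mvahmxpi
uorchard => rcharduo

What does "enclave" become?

The pattern: move the first 2 characters to the end (rotate left by 2).
So "enclave" becomes "claveen".

claveen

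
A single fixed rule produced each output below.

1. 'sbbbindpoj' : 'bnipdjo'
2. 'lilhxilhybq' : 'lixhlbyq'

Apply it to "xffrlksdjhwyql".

fkldshjywlq

The pattern: swap each adjacent pair of characters (1↔2, 3↔4, ...), then delete the first 3 characters.
"xffrlksdjhwyql" → "fxrfkldshjywlq" → "fkldshjywlq".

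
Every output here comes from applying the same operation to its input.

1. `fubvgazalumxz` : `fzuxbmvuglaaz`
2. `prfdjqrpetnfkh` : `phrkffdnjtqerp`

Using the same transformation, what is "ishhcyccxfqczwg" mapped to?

The transformation: take characters alternately from the front and the back (1st, last, 2nd, 2nd-last, ...).
On "ishhcyccxfqczwg" that produces "igswhzhccqyfcxc".

igswhzhccqyfcxc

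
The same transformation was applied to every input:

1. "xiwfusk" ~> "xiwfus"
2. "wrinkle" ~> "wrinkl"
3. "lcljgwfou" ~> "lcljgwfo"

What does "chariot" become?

The rule is to delete the last character.
Applying that to "chariot" gives "chario".

chario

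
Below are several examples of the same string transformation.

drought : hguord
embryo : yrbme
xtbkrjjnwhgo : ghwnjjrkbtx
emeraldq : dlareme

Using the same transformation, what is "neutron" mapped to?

ortuen

The rule is to delete the last character, then reverse the string.
Applying both steps to "neutron": "neutro", then "ortuen".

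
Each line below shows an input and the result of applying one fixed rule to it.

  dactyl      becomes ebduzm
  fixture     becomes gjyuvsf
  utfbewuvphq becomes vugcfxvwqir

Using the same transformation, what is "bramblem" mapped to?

csbncmfn

Rule — shift every letter 1 place forward in the alphabet (wrapping around).
For "bramblem" the result is "csbncmfn".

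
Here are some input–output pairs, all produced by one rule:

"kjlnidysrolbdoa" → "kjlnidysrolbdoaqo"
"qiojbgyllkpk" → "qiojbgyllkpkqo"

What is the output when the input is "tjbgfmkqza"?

The rule is to append "qo".
On "tjbgfmkqza" that produces "tjbgfmkqzaqo".

tjbgfmkqzaqo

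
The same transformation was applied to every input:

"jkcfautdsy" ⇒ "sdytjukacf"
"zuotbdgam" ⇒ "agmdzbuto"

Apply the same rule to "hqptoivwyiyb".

yibyhwqvpito

The rule is to move the last 2 characters to the front (rotate right by 2), then take characters alternately from the front and the back (1st, last, 2nd, 2nd-last, ...).
Starting from "hqptoivwyiyb": after the first operation, "ybhqptoivwyi"; after the second, "yibyhwqvpito".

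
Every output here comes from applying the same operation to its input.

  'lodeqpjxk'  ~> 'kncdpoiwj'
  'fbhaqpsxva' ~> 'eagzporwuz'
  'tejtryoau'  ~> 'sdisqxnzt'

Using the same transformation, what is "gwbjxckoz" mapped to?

In each case the input is transformed by: shift every letter 1 place backward in the alphabet (wrapping around).
On "gwbjxckoz" that produces "fvaiwbjny".

fvaiwbjny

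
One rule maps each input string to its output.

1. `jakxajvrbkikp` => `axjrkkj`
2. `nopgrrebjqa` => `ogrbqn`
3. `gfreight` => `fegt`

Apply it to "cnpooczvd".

nocvc

In each case the input is transformed by: move the first character to the end, then keep every other character starting from the first (positions 1st, 3rd, 5th, ...).
For "cnpooczvd", step one produces "npooczvdc"; step two turns that into "nocvc".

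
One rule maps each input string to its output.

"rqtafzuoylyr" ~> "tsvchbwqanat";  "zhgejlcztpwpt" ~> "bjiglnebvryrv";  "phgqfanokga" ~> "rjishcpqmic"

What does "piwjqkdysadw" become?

Rule — shift every letter 2 places forward in the alphabet (wrapping around).
Applying that to "piwjqkdysadw" gives "rkylsmfaucfy".

rkylsmfaucfy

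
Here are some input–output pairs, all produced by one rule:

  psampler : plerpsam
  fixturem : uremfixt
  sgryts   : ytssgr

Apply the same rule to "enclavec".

avecencl

The transformation: swap the front and back halves of the string.
So "enclavec" becomes "avecencl".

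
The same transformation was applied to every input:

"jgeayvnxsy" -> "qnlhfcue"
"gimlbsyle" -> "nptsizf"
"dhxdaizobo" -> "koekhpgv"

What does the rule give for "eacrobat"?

lhjyvi

Each output is the input with this applied: shift every letter 7 places forward in the alphabet (wrapping around), then delete the last 2 characters.
For "eacrobat" the result is "lhjyvi".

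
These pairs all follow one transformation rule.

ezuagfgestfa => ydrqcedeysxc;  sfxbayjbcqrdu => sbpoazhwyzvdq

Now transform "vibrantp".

Looking at the pairs, the operation is to reverse the string, then shift every letter 2 places backward in the alphabet (wrapping around).
For "vibrantp" the result is "nrlypzgt".

nrlypzgt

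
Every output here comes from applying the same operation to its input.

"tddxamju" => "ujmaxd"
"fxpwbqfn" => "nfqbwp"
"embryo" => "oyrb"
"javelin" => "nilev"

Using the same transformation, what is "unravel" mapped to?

levar

The transformation: delete the first 2 characters, then reverse the string.
On "unravel" that produces "levar".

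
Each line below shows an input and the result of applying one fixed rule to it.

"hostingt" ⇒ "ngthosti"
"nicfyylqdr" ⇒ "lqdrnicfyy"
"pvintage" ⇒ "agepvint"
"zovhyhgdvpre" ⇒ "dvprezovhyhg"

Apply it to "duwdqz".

The pattern: swap the front and back halves of the string, then move the first character to the end.
"duwdqz" → "qzduwd".
(Check on "nicfyylqdr": → "ylqdrnicfy" → "lqdrnicfyy" ✓)

qzduwd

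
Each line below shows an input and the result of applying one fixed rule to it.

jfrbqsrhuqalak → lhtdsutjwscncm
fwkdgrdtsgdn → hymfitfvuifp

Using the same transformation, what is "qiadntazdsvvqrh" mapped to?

The transformation: shift every letter 2 places forward in the alphabet (wrapping around).
On "qiadntazdsvvqrh" that produces "skcfpvcbfuxxstj".

skcfpvcbfuxxstj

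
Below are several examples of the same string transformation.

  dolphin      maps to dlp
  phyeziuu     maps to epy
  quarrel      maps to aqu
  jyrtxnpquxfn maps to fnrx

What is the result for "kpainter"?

akr

Rule — sort the characters into alphabetical order, then keep one character in every 3, starting at position 1 (positions 1st, 4th, 7th, ...).
For "kpainter", step one produces "aeiknprt"; step two turns that into "akr".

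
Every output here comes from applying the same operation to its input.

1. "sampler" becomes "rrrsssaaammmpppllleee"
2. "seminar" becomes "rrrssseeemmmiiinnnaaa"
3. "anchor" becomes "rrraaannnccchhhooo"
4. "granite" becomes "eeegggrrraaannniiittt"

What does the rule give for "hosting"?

ggghhhooossstttiiinnn

The pattern: move the last character to the front, then repeat every character 3 times.
For "hosting", step one produces "ghostin"; step two turns that into "ggghhhooossstttiiinnn".
(Check on "anchor": → "rancho" → "rrraaannnccchhhooo" ✓)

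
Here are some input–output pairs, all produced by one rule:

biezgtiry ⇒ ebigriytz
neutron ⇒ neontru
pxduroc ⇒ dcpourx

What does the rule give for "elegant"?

eagenlt

The rule is to sort the characters into alphabetical order, then swap each adjacent pair of characters (1↔2, 3↔4, ...).
Starting from "elegant": after the first operation, "aeeglnt"; after the second, "eagenlt".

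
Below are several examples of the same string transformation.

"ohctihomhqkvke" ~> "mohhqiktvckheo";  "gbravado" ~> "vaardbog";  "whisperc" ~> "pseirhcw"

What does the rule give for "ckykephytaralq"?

yhtpaerkaylkqc

What's happening: swap the front and back halves of the string, then take characters alternately from the front and the back (1st, last, 2nd, 2nd-last, ...).
Starting from "ckykephytaralq": after the first operation, "ytaralqckykeph"; after the second, "yhtpaerkaylkqc".
(Check on "ohctihomhqkvke": → "mhqkvkeohctiho" → "mohhqiktvckheo" ✓)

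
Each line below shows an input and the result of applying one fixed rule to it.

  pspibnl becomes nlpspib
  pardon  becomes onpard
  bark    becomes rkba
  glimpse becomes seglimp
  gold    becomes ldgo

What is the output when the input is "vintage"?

Each output is the input with this applied: move the last 2 characters to the front (rotate right by 2).
"vintage" → "gevinta".

gevinta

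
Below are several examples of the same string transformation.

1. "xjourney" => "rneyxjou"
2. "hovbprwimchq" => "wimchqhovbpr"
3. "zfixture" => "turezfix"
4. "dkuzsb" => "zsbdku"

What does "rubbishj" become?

Rule — swap the front and back halves of the string.
So "rubbishj" becomes "ishjrubb".

ishjrubb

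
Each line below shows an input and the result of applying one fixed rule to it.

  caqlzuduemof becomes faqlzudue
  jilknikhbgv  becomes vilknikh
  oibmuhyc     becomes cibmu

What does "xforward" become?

dforw

Each output is the input with this applied: swap the first and last characters, then delete the last 3 characters.
So "xforward" becomes "dforw".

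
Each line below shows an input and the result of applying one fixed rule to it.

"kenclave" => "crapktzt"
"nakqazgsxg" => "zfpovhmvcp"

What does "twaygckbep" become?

pnvrzqteil

In each case the input is transformed by: shift every letter 11 places backward in the alphabet (wrapping around), then move the first 2 characters to the end (rotate left by 2).
For "twaygckbep", step one produces "ilpnvrzqte"; step two turns that into "pnvrzqteil".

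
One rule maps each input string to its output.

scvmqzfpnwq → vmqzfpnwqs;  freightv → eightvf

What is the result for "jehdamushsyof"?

hdamushsyofj

Looking at the pairs, the operation is to move the first 2 characters to the end (rotate left by 2), then delete the last character.
"jehdamushsyof" → "hdamushsyofje" → "hdamushsyofj".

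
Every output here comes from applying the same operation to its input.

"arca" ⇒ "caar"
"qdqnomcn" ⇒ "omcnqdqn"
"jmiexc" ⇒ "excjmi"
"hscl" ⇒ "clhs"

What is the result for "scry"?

The transformation: swap the front and back halves of the string.
"scry" → "rysc".

rysc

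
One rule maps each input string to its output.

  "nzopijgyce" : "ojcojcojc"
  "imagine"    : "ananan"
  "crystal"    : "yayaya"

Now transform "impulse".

What's happening: keep one character in every 3, starting at position 3 (positions 3rd, 6th, 9th, ...), then write the whole string 3 times in a row.
Applying both steps to "impulse": "ps", then "pspsps".
(Check on "nzopijgyce": → "ojc" → "ojcojcojc" ✓)

pspsps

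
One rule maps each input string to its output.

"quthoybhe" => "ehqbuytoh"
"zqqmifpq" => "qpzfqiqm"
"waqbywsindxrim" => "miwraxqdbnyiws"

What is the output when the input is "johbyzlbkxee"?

The rule is to move the last character to the front, then take characters alternately from the front and the back (1st, last, 2nd, 2nd-last, ...).
Applying both steps to "johbyzlbkxee": "ejohbyzlbkxe", then "eejxokhbblyz".
(Check on "quthoybhe": → "equthoybh" → "ehqbuytoh" ✓)

eejxokhbblyz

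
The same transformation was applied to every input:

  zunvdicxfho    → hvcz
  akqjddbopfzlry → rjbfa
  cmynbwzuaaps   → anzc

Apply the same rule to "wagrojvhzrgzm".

Looking at the pairs, the operation is to keep one character in every 3, starting at position 1 (positions 1st, 4th, 7th, ...), then swap the first and last characters.
Working it through for "wagrojvhzrgzm": intermediate "wrvrm", final "mrvrw".

mrvrw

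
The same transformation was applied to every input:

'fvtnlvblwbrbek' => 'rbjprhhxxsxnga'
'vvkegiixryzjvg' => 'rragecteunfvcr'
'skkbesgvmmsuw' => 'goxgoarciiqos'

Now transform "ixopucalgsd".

Looking at the pairs, the operation is to shift every letter 4 places backward in the alphabet (wrapping around), then swap each adjacent pair of characters (1↔2, 3↔4, ...).
Working it through for "ixopucalgsd": intermediate "etklqywhcoz", final "telkyqhwocz".

telkyqhwocz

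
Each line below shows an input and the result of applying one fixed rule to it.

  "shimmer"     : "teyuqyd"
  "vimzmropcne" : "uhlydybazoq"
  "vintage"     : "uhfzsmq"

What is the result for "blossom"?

The rule is to shift every letter 12 places forward in the alphabet (wrapping around), then swap each adjacent pair of characters (1↔2, 3↔4, ...).
Applying that to "blossom" gives "xneaaey".

xneaaey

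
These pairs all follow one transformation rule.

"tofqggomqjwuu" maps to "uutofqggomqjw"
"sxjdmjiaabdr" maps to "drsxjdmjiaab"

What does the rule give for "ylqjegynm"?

nmylqjegy

The transformation: move the last 2 characters to the front (rotate right by 2).
Doing the same to "ylqjegynm": "nmylqjegy".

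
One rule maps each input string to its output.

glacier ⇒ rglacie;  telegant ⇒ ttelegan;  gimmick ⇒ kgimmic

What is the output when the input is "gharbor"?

Looking at the pairs, the operation is to move the last character to the front.
"gharbor" → "rgharbo".

rgharbo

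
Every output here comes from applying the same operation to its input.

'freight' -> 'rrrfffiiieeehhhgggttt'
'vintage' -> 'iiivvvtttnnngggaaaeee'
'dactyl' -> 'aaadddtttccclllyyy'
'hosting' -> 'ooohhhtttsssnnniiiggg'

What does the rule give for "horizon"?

ooohhhiiirrrooozzznnn

The transformation: swap each adjacent pair of characters (1↔2, 3↔4, ...), then repeat every character 3 times.
Working it through for "horizon": intermediate "ohirozn", final "ooohhhiiirrrooozzznnn".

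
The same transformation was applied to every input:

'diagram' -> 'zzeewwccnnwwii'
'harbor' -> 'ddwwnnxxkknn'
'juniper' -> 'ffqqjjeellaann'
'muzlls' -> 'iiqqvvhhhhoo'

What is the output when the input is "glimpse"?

The rule is to shift every letter 4 places backward in the alphabet (wrapping around), then double every character.
For "glimpse", step one produces "cheiloa"; step two turns that into "cchheeiillooaa".

cchheeiillooaa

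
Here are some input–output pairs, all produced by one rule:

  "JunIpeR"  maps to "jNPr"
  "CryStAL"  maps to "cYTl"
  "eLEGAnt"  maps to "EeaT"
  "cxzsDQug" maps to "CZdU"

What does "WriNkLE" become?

wIKe

In each case the input is transformed by: keep every other character starting from the first (positions 1st, 3rd, 5th, ...), then flip the case of every letter.
"WriNkLE" → "WikE" → "wIKe".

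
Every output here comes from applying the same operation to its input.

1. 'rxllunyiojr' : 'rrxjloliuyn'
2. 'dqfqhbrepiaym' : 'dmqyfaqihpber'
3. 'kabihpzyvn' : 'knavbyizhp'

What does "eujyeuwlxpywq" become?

Rule — take characters alternately from the front and the back (1st, last, 2nd, 2nd-last, ...).
Doing the same to "eujyeuwlxpywq": "equwjyypexulw".

equwjyypexulw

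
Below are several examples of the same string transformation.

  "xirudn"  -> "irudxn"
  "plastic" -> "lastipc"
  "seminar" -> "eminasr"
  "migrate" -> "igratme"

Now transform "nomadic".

omadinc

Rule — swap the first and last characters, then move the first character to the end.
Applying both steps to "nomadic": "comadin", then "omadinc".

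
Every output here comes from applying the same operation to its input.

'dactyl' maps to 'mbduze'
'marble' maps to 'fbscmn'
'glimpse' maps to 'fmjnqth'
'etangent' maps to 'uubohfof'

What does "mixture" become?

fjyuvsn

In each case the input is transformed by: shift every letter 1 place forward in the alphabet (wrapping around), then swap the first and last characters.
Applying both steps to "mixture": "njyuvsf", then "fjyuvsn".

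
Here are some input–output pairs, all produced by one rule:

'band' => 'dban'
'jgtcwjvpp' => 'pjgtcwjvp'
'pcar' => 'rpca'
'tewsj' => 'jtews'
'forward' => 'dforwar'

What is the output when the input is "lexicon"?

Rule — move the last character to the front.
On "lexicon" that produces "nlexico".

nlexico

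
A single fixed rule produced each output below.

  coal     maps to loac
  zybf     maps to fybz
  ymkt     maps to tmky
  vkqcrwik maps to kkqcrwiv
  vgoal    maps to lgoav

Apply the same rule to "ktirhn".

ntirhk

The pattern: swap the first and last characters.
"ktirhn" → "ntirhk".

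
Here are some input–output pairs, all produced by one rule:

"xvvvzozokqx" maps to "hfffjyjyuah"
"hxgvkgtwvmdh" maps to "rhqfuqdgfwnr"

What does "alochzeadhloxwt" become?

kvymrjoknrvyhgd

The pattern: shift every letter 10 places forward in the alphabet (wrapping around).
Doing the same to "alochzeadhloxwt": "kvymrjoknrvyhgd".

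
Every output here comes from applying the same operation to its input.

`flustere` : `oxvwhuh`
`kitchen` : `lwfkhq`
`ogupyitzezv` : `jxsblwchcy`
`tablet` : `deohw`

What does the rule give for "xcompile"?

What's happening: shift every letter 3 places forward in the alphabet (wrapping around), then delete the first character.
For "xcompile", step one produces "afrpsloh"; step two turns that into "frpsloh".

frpsloh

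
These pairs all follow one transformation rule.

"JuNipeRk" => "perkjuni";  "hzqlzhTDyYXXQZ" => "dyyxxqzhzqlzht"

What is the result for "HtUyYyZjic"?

yzjichtuyy

In each case the input is transformed by: swap the front and back halves of the string, then convert every letter to lowercase.
Starting from "HtUyYyZjic": after the first operation, "yZjicHtUyY"; after the second, "yzjichtuyy".
(Check on "JuNipeRk": → "peRkJuNi" → "perkjuni" ✓)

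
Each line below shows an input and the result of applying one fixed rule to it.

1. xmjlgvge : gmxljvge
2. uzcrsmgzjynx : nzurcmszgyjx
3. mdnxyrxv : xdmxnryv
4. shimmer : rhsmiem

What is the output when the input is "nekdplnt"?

nendklpt

The transformation: swap each adjacent pair of characters (1↔2, 3↔4, ...), then move the last character to the front.
On "nekdplnt": the first step gives "endklptn", and the second then gives "nendklpt".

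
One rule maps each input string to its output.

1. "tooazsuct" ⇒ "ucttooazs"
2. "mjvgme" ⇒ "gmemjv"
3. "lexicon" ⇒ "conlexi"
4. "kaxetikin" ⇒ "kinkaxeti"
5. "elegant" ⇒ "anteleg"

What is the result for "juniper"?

perjuni

The pattern: move the last 3 characters to the front (rotate right by 3).
Doing the same to "juniper": "perjuni".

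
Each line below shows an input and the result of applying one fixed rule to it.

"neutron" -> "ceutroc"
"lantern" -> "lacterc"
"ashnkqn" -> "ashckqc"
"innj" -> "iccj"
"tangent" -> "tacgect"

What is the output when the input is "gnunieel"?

Looking at the pairs, the operation is to replace every "n" with "c".
For "gnunieel" the result is "gcucieel".

gcucieel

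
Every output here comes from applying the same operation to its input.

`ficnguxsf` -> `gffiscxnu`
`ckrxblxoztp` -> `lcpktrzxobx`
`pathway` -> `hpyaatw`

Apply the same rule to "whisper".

swrheip

The pattern: take characters alternately from the front and the back (1st, last, 2nd, 2nd-last, ...), then move the last character to the front.
Working it through for "whisper": intermediate "wrheips", final "swrheip".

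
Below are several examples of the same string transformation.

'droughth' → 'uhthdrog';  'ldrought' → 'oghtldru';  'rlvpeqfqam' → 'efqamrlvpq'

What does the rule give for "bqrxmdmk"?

Each output is the input with this applied: swap the front and back halves of the string, then swap the first and last characters.
"bqrxmdmk" → "mdmkbqrx" → "xdmkbqrm".

xdmkbqrm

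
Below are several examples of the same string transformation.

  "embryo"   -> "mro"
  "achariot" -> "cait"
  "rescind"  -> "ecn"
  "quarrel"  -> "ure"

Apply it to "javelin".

aei

Each output is the input with this applied: keep every other character starting from the second (positions 2nd, 4th, 6th, ...).
Applying that to "javelin" gives "aei".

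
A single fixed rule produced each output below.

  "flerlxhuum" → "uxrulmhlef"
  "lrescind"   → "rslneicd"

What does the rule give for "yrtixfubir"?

The pattern: sort the characters into reverse alphabetical order, then swap each adjacent pair of characters (1↔2, 3↔4, ...).
On "yrtixfubir": the first step gives "yxutrriifb", and the second then gives "xyturriibf".
(Check on "flerlxhuum": → "xuurmllhfe" → "uxrulmhlef" ✓)

xyturriibf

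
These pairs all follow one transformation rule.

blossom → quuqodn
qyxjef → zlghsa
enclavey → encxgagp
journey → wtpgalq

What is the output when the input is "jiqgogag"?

The rule is to move the first 2 characters to the end (rotate left by 2), then shift every letter 2 places forward in the alphabet (wrapping around).
Working it through for "jiqgogag": intermediate "qgogagji", final "siqicilk".
(Check on "blossom": → "ossombl" → "quuqodn" ✓)

siqicilk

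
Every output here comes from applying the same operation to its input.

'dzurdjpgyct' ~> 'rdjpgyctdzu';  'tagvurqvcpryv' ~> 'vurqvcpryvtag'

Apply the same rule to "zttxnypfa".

The rule is to move the first 3 characters to the end (rotate left by 3).
So "zttxnypfa" becomes "xnypfaztt".

xnypfaztt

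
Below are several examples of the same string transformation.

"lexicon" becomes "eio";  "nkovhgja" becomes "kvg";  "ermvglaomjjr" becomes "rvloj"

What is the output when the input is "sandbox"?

The transformation: delete the last character, then keep every other character starting from the second (positions 2nd, 4th, 6th, ...).
"sandbox" → "sandbo" → "ado".
(Check on "nkovhgja": → "nkovhgj" → "kvg" ✓)

ado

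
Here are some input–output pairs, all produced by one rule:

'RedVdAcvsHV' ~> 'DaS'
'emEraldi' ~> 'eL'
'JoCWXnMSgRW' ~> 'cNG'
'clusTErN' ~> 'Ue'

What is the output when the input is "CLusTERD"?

Rule — keep one character in every 3, starting at position 3 (positions 3rd, 6th, 9th, ...), then flip the case of every letter.
"CLusTERD" → "uE" → "Ue".
(Check on "clusTErN": → "uE" → "Ue" ✓)

Ue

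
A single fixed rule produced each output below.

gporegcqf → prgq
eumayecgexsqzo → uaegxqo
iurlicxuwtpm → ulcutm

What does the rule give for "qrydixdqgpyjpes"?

In each case the input is transformed by: keep every other character starting from the second (positions 2nd, 4th, 6th, ...).
Doing the same to "qrydixdqgpyjpes": "rdxqpje".

rdxqpje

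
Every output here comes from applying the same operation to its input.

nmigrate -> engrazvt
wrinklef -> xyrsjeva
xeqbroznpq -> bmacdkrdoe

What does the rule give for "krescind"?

Each output is the input with this applied: shift every letter 13 places forward in the alphabet (wrapping around) — i.e. ROT13, then swap the front and back halves of the string.
Working it through for "krescind": intermediate "xerfpvaq", final "pvaqxerf".

pvaqxerf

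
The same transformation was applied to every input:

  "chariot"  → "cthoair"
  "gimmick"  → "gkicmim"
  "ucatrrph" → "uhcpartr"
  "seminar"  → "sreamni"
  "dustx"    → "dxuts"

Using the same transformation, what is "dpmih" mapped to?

dhpim

The transformation: take characters alternately from the front and the back (1st, last, 2nd, 2nd-last, ...).
"dpmih" → "dhpim".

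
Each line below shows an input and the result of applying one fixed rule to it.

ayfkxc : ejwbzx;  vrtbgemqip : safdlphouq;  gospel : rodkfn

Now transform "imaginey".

zfhmdxhl

The rule is to shift every letter 1 place backward in the alphabet (wrapping around), then move the first 2 characters to the end (rotate left by 2).
Starting from "imaginey": after the first operation, "hlzfhmdx"; after the second, "zfhmdxhl".
(Check on "gospel": → "fnrodk" → "rodkfn" ✓)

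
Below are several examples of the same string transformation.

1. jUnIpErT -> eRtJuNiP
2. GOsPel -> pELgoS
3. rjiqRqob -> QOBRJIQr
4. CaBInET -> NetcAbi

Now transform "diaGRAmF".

aMfDIAgr

Looking at the pairs, the operation is to flip the case of every letter, then move the last 3 characters to the front (rotate right by 3).
Starting from "diaGRAmF": after the first operation, "DIAgraMf"; after the second, "aMfDIAgr".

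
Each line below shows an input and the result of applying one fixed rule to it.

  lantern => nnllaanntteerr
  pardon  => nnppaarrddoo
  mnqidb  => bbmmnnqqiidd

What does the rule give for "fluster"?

rrfflluussttee

Each output is the input with this applied: move the last character to the front, then double every character.
Starting from "fluster": after the first operation, "rfluste"; after the second, "rrfflluussttee".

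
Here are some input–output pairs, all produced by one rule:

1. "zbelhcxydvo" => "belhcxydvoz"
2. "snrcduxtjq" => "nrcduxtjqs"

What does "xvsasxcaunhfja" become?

vsasxcaunhfjax

Rule — move the first character to the end.
Doing the same to "xvsasxcaunhfja": "vsasxcaunhfjax".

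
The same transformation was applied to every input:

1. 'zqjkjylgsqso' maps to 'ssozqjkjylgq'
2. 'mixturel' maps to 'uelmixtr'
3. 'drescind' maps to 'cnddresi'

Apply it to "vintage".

The transformation: move the last 3 characters to the front (rotate right by 3), then swap the first and last characters.
"vintage" → "agevint" → "tgevina".

tgevina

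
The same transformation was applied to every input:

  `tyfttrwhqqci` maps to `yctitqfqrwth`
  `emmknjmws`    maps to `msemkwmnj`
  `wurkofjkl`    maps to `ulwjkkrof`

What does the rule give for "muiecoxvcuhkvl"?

Looking at the pairs, the operation is to swap each adjacent pair of characters (1↔2, 3↔4, ...), then take characters alternately from the front and the back (1st, last, 2nd, 2nd-last, ...).
"muiecoxvcuhkvl" → "umeiocvxuckhlv" → "uvmlehikoccuvx".

uvmlehikoccuvx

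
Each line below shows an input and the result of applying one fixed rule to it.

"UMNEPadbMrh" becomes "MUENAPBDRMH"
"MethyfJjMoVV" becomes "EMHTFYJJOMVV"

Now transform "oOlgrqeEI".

The transformation: swap each adjacent pair of characters (1↔2, 3↔4, ...), then convert every letter to uppercase.
On "oOlgrqeEI": the first step gives "OoglqrEeI", and the second then gives "OOGLQREEI".

OOGLQREEI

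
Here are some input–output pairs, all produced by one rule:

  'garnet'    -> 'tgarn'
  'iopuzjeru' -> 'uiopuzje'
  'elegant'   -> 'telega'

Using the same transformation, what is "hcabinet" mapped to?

Rule — move the last 2 characters to the front (rotate right by 2), then delete the first character.
Working it through for "hcabinet": intermediate "ethcabin", final "thcabin".

thcabin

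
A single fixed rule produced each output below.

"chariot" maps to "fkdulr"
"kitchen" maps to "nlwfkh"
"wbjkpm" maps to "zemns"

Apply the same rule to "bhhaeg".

ekkdh

What's happening: delete the last character, then shift every letter 3 places forward in the alphabet (wrapping around).
Starting from "bhhaeg": after the first operation, "bhhae"; after the second, "ekkdh".
(Check on "kitchen": → "kitche" → "nlwfkh" ✓)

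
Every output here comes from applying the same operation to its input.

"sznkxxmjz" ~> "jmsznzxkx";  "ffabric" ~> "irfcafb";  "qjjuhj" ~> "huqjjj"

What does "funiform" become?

The rule is to move the last 3 characters to the front (rotate right by 3), then swap each adjacent pair of characters (1↔2, 3↔4, ...).
Starting from "funiform": after the first operation, "ormfunif"; after the second, "rofmnufi".

rofmnufi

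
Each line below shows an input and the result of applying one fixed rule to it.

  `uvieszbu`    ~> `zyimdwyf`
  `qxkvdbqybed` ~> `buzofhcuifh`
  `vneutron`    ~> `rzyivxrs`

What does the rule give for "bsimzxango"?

What's happening: shift every letter 4 places forward in the alphabet (wrapping around), then swap each adjacent pair of characters (1↔2, 3↔4, ...).
"bsimzxango" → "fwmqdberks" → "wfqmbdresk".

wfqmbdresk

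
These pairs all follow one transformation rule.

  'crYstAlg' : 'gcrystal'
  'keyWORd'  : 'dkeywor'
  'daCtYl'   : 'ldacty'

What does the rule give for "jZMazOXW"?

Looking at the pairs, the operation is to move the last character to the front, then convert every letter to lowercase.
For "jZMazOXW", step one produces "WjZMazOX"; step two turns that into "wjzmazox".

wjzmazox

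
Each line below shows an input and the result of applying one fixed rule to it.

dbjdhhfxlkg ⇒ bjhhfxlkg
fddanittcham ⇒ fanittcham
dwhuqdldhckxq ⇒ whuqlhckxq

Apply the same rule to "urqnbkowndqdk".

urqnbkownqk

Looking at the pairs, the operation is to remove every "d".
So "urqnbkowndqdk" becomes "urqnbkownqk".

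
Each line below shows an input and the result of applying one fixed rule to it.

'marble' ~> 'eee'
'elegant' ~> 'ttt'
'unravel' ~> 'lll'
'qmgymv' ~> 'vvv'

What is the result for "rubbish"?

Each output is the input with this applied: repeat every character 3 times, then keep only the last 3 characters.
Applying both steps to "rubbish": "rrruuubbbbbbiiissshhh", then "hhh".
(Check on "unravel": → "uuunnnrrraaavvveeelll" → "lll" ✓)

hhh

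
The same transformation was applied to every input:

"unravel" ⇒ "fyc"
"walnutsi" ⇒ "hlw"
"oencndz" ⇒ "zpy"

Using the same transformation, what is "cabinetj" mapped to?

nlm

The rule is to shift every letter 11 places forward in the alphabet (wrapping around), then keep only the first 3 characters.
"cabinetj" → "nlmtypeu" → "nlm".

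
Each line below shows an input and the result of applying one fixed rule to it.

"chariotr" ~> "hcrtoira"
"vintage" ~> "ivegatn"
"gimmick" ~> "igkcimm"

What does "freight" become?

rfthgie

The pattern: move the first 2 characters to the end (rotate left by 2), then reverse the string.
Working it through for "freight": intermediate "eightfr", final "rfthgie".
(Check on "vintage": → "ntagevi" → "ivegatn" ✓)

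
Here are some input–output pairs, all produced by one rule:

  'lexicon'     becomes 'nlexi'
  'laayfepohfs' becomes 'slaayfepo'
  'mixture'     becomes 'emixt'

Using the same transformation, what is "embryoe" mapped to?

In each case the input is transformed by: move the last 3 characters to the front (rotate right by 3), then delete the first 2 characters.
For "embryoe" the result is "eembr".

eembr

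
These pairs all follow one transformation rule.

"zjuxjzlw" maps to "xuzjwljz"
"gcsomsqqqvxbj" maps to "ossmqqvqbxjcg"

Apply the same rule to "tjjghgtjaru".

Looking at the pairs, the operation is to swap each adjacent pair of characters (1↔2, 3↔4, ...), then move the first 2 characters to the end (rotate left by 2).
On "tjjghgtjaru" that produces "gjghjtraujt".

gjghjtraujt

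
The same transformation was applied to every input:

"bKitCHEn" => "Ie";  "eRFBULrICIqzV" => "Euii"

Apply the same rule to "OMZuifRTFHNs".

In each case the input is transformed by: flip the case of every letter, then keep only the vowels.
Starting from "OMZuifRTFHNs": after the first operation, "omzUIFrtfhnS"; after the second, "oUI".

oUI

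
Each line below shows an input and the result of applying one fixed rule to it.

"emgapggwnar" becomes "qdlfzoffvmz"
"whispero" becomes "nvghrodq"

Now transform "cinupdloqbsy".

xbhmtocknpar

The pattern: move the last character to the front, then shift every letter 1 place backward in the alphabet (wrapping around).
"cinupdloqbsy" → "ycinupdloqbs" → "xbhmtocknpar".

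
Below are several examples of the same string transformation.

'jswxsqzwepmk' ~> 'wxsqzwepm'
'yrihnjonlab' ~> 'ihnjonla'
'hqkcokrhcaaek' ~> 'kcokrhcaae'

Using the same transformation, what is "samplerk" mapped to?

In each case the input is transformed by: move the last character to the front, then delete the first 3 characters.
Working it through for "samplerk": intermediate "ksampler", final "mpler".

mpler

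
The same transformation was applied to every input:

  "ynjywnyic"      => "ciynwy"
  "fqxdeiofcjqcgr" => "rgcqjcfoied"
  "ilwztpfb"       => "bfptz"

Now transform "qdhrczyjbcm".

Each output is the input with this applied: delete the first 3 characters, then reverse the string.
For "qdhrczyjbcm", step one produces "rczyjbcm"; step two turns that into "mcbjyzcr".

mcbjyzcr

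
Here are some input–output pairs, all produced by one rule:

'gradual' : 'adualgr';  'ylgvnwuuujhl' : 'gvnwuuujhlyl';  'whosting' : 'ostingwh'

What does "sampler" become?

The rule is to move the first 2 characters to the end (rotate left by 2).
On "sampler" that produces "mplersa".

mplersa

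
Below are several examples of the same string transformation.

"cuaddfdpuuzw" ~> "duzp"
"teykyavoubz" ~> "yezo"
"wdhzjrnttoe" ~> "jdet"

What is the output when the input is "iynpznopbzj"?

zyjp

In each case the input is transformed by: keep one character in every 3, starting at position 2 (positions 2nd, 5th, 8th, ...), then swap each adjacent pair of characters (1↔2, 3↔4, ...).
"iynpznopbzj" → "yzpj" → "zyjp".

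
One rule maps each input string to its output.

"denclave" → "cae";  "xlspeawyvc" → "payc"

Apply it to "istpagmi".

pgi

In each case the input is transformed by: keep every other character starting from the second (positions 2nd, 4th, 6th, ...), then delete the first character.
For "istpagmi", step one produces "spgi"; step two turns that into "pgi".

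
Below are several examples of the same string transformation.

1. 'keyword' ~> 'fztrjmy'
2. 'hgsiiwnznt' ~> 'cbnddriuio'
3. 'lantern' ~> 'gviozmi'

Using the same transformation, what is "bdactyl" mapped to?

wyvxotg

In each case the input is transformed by: shift every letter 5 places backward in the alphabet (wrapping around).
On "bdactyl" that produces "wyvxotg".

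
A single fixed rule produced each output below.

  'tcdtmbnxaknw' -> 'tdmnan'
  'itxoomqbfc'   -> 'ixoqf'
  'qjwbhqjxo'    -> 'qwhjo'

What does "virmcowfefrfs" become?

vrcwers

Rule — keep every other character starting from the first (positions 1st, 3rd, 5th, ...).
Doing the same to "virmcowfefrfs": "vrcwers".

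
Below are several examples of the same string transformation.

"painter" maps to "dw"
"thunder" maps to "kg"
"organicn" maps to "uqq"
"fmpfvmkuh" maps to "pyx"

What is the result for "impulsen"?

Each output is the input with this applied: shift every letter 3 places forward in the alphabet (wrapping around), then keep one character in every 3, starting at position 2 (positions 2nd, 5th, 8th, ...).
"impulsen" → "lpsxovhq" → "poq".

poq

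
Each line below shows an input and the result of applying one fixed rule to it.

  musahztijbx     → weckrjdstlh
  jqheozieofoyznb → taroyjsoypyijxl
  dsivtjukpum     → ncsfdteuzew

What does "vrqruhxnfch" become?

Each output is the input with this applied: shift every letter 10 places forward in the alphabet (wrapping around).
For "vrqruhxnfch" the result is "fbaberhxpmr".

fbaberhxpmr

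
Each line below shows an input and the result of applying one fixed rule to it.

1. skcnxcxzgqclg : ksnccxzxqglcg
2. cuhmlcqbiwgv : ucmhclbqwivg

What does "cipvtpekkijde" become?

icvpptkeikdje

The transformation: swap each adjacent pair of characters (1↔2, 3↔4, ...).
Applying that to "cipvtpekkijde" gives "icvpptkeikdje".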